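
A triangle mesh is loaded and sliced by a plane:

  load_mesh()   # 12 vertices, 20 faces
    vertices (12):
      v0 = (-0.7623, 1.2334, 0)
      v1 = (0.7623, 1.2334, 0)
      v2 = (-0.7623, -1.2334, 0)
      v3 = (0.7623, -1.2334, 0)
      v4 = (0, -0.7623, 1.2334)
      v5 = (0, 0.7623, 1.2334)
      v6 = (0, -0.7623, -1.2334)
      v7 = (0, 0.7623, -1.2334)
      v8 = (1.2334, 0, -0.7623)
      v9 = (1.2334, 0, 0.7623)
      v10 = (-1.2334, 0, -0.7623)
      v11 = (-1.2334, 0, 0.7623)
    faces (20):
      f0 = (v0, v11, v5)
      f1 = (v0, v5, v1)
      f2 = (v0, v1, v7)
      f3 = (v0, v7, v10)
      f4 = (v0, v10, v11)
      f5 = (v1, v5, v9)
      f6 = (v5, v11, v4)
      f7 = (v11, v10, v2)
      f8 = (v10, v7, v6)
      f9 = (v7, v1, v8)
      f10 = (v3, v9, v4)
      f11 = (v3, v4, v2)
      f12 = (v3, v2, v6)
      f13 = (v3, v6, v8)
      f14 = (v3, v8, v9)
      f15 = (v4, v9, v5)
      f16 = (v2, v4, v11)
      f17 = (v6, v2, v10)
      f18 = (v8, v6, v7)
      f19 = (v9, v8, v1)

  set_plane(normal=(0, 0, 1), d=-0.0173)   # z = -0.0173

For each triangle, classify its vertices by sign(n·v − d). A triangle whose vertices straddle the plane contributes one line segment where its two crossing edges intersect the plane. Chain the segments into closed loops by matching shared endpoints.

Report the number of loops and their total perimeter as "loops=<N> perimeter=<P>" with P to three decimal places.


Straddling triangles (10 of 20):
  (v0,v1,v7) [++-] → (0.751608, 1.22679, -0.0173)–(-0.751608, 1.22679, -0.0173)  len=1.5032
  (v0,v7,v10) [+--] → (-0.751608, 1.22679, -0.0173)–(-0.772991, 1.20541, -0.0173)  len=0.0302
  (v0,v10,v11) [+-+] → (-0.772991, 1.20541, -0.0173)–(-1.2334, 0, -0.0173)  len=1.2903
  (v11,v10,v2) [+-+] → (-1.2334, 0, -0.0173)–(-0.772991, -1.20541, -0.0173)  len=1.2903
  (v7,v1,v8) [-+-] → (0.751608, 1.22679, -0.0173)–(0.772991, 1.20541, -0.0173)  len=0.0302
  (v3,v2,v6) [++-] → (-0.751608, -1.22679, -0.0173)–(0.751608, -1.22679, -0.0173)  len=1.5032
  (v3,v6,v8) [+--] → (0.751608, -1.22679, -0.0173)–(0.772991, -1.20541, -0.0173)  len=0.0302
  (v3,v8,v9) [+-+] → (0.772991, -1.20541, -0.0173)–(1.2334, 0, -0.0173)  len=1.2903
  (v6,v2,v10) [-+-] → (-0.751608, -1.22679, -0.0173)–(-0.772991, -1.20541, -0.0173)  len=0.0302
  (v9,v8,v1) [+-+] → (1.2334, 0, -0.0173)–(0.772991, 1.20541, -0.0173)  len=1.2903

Chained into 1 loop(s):
  loop 1: 10 segments, perimeter = 8.2888
Total perimeter = 8.289

loops=1 perimeter=8.289


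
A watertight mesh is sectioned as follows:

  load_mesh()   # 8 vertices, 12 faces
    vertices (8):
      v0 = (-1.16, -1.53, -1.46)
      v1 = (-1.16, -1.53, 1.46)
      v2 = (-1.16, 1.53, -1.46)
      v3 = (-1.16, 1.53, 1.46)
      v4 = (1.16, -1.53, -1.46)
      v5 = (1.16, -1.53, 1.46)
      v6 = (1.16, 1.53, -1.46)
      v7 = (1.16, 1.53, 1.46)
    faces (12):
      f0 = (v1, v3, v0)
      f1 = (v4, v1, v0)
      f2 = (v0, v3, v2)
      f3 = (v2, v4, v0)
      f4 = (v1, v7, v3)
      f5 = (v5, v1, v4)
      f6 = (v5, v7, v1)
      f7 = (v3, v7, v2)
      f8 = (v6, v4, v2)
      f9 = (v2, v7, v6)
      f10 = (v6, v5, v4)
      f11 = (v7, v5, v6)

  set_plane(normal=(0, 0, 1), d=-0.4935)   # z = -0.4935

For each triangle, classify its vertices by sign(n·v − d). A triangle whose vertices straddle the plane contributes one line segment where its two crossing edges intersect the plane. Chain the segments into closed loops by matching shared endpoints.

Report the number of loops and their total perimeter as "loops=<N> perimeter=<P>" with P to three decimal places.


loops=1 perimeter=10.760

Straddling triangles (8 of 12):
  (v1,v3,v0) [++-] → (-1.16, -0.517161, -0.4935)–(-1.16, -1.53, -0.4935)  len=1.0128
  (v4,v1,v0) [-+-] → (0.392096, -1.53, -0.4935)–(-1.16, -1.53, -0.4935)  len=1.5521
  (v0,v3,v2) [-+-] → (-1.16, -0.517161, -0.4935)–(-1.16, 1.53, -0.4935)  len=2.0472
  (v5,v1,v4) [++-] → (0.392096, -1.53, -0.4935)–(1.16, -1.53, -0.4935)  len=0.7679
  (v3,v7,v2) [++-] → (-0.392096, 1.53, -0.4935)–(-1.16, 1.53, -0.4935)  len=0.7679
  (v2,v7,v6) [-+-] → (-0.392096, 1.53, -0.4935)–(1.16, 1.53, -0.4935)  len=1.5521
  (v6,v5,v4) [-+-] → (1.16, 0.517161, -0.4935)–(1.16, -1.53, -0.4935)  len=2.0472
  (v7,v5,v6) [++-] → (1.16, 0.517161, -0.4935)–(1.16, 1.53, -0.4935)  len=1.0128

Chained into 1 loop(s):
  loop 1: 8 segments, perimeter = 10.7600
Total perimeter = 10.760


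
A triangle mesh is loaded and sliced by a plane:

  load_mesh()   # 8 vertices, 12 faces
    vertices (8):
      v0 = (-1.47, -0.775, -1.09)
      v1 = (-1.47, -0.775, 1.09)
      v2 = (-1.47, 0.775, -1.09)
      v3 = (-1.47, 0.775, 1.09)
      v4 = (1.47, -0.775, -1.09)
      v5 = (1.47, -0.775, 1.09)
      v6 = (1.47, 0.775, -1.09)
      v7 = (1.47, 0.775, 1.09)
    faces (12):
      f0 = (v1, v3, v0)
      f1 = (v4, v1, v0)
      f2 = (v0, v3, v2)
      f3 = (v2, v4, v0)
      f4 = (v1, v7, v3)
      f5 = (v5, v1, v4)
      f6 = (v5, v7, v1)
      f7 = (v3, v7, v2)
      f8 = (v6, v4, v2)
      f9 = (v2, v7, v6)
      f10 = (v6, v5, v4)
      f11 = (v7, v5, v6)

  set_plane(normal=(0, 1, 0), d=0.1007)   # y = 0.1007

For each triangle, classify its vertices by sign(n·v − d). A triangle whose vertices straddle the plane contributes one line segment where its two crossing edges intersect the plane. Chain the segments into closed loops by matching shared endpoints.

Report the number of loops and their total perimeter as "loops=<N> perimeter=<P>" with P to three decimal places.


loops=1 perimeter=10.240

Straddling triangles (8 of 12):
  (v1,v3,v0) [-+-] → (-1.47, 0.1007, 1.09)–(-1.47, 0.1007, 0.14163)  len=0.9484
  (v0,v3,v2) [-++] → (-1.47, 0.1007, 0.14163)–(-1.47, 0.1007, -1.09)  len=1.2316
  (v2,v4,v0) [+--] → (-0.191005, 0.1007, -1.09)–(-1.47, 0.1007, -1.09)  len=1.2790
  (v1,v7,v3) [-++] → (0.191005, 0.1007, 1.09)–(-1.47, 0.1007, 1.09)  len=1.6610
  (v5,v7,v1) [-+-] → (1.47, 0.1007, 1.09)–(0.191005, 0.1007, 1.09)  len=1.2790
  (v6,v4,v2) [+-+] → (1.47, 0.1007, -1.09)–(-0.191005, 0.1007, -1.09)  len=1.6610
  (v6,v5,v4) [+--] → (1.47, 0.1007, -0.14163)–(1.47, 0.1007, -1.09)  len=0.9484
  (v7,v5,v6) [+-+] → (1.47, 0.1007, 1.09)–(1.47, 0.1007, -0.14163)  len=1.2316

Chained into 1 loop(s):
  loop 1: 8 segments, perimeter = 10.2400
Total perimeter = 10.240


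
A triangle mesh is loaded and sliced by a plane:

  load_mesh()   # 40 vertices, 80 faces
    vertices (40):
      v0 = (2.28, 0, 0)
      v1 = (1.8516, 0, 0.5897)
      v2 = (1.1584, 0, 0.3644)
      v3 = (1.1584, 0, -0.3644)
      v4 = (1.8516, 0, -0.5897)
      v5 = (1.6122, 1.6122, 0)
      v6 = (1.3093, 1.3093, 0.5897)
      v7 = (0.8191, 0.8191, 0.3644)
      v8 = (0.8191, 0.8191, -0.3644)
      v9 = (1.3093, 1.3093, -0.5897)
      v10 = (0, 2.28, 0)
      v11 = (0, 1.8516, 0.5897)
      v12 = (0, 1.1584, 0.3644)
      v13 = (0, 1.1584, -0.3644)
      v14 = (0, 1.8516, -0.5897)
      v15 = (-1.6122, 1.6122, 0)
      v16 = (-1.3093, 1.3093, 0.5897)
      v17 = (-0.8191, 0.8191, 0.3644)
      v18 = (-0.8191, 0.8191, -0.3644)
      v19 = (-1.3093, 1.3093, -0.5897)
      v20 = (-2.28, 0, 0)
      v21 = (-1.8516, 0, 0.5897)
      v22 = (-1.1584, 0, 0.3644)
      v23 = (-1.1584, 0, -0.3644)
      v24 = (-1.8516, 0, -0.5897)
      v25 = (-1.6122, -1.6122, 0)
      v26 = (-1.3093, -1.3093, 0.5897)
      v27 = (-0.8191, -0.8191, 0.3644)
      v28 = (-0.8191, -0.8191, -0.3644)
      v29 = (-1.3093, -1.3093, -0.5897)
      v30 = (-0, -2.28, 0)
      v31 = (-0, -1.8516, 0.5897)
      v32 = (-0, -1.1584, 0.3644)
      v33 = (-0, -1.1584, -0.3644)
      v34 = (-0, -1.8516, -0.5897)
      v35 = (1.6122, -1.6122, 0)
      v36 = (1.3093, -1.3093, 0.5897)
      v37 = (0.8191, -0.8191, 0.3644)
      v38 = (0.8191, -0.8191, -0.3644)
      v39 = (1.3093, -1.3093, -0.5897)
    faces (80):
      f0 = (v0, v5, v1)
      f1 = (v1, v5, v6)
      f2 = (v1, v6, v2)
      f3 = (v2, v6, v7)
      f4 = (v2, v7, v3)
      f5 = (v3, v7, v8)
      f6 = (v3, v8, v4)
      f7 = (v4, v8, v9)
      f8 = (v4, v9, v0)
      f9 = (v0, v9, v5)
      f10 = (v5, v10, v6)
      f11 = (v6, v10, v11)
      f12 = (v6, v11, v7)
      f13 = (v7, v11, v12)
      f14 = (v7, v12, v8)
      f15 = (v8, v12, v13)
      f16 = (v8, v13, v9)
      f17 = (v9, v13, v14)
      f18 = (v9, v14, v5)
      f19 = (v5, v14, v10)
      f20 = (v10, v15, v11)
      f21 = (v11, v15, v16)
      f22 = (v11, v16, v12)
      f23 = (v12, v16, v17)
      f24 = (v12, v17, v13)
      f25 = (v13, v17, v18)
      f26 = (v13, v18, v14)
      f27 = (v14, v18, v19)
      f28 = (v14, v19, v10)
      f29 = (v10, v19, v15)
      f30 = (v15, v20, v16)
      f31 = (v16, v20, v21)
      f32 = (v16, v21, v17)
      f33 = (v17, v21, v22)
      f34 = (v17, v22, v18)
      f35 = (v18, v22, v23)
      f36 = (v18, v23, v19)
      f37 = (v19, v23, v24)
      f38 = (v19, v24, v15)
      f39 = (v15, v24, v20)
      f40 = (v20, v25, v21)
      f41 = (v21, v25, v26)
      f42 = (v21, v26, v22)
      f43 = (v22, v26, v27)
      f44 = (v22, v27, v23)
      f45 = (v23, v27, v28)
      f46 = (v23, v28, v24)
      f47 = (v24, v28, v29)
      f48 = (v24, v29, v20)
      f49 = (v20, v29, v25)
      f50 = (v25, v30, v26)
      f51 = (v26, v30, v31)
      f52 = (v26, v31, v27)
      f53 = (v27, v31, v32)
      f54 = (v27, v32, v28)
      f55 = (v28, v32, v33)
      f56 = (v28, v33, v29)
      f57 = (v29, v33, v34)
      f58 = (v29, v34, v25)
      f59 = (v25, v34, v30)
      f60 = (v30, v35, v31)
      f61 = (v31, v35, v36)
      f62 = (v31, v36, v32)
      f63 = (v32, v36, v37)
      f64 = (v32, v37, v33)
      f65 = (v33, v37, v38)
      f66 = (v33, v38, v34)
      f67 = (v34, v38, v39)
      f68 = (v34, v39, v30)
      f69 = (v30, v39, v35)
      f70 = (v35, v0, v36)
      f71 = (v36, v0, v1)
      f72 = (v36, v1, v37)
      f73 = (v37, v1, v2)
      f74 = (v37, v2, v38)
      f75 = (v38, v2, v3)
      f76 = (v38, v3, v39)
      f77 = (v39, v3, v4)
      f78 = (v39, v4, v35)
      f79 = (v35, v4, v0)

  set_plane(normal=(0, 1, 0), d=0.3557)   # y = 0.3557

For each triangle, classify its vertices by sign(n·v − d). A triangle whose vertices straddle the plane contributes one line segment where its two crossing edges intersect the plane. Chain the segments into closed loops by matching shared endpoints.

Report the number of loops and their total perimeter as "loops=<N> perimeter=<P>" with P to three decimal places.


loops=2 perimeter=7.289

Straddling triangles (20 of 80):
  (v0,v5,v1) [-+-] → (2.13266, 0.3557, 0)–(1.79878, 0.3557, 0.459594)  len=0.5681
  (v1,v5,v6) [-++] → (1.79878, 0.3557, 0.459594)–(1.70427, 0.3557, 0.5897)  len=0.1608
  (v1,v6,v2) [-+-] → (1.70427, 0.3557, 0.5897)–(1.1994, 0.3557, 0.425608)  len=0.5309
  (v2,v6,v7) [-++] → (1.1994, 0.3557, 0.425608)–(1.01106, 0.3557, 0.3644)  len=0.1980
  (v2,v7,v3) [-+-] → (1.01106, 0.3557, 0.3644)–(1.01106, 0.3557, -0.0479134)  len=0.4123
  (v3,v7,v8) [-++] → (1.01106, 0.3557, -0.0479134)–(1.01106, 0.3557, -0.3644)  len=0.3165
  (v3,v8,v4) [-+-] → (1.01106, 0.3557, -0.3644)–(1.40323, 0.3557, -0.491862)  len=0.4124
  (v4,v8,v9) [-++] → (1.40323, 0.3557, -0.491862)–(1.70427, 0.3557, -0.5897)  len=0.3165
  (v4,v9,v0) [-+-] → (1.70427, 0.3557, -0.5897)–(2.01629, 0.3557, -0.160205)  len=0.5309
  (v0,v9,v5) [-++] → (2.01629, 0.3557, -0.160205)–(2.13266, 0.3557, 0)  len=0.1980
  (v15,v20,v16) [+-+] → (-2.13266, 0.3557, 0)–(-2.01629, 0.3557, 0.160205)  len=0.1980
  (v16,v20,v21) [+--] → (-2.01629, 0.3557, 0.160205)–(-1.70427, 0.3557, 0.5897)  len=0.5309
  (v16,v21,v17) [+-+] → (-1.70427, 0.3557, 0.5897)–(-1.40323, 0.3557, 0.491862)  len=0.3165
  (v17,v21,v22) [+--] → (-1.40323, 0.3557, 0.491862)–(-1.01106, 0.3557, 0.3644)  len=0.4124
  (v17,v22,v18) [+-+] → (-1.01106, 0.3557, 0.3644)–(-1.01106, 0.3557, 0.0479134)  len=0.3165
  (v18,v22,v23) [+--] → (-1.01106, 0.3557, 0.0479134)–(-1.01106, 0.3557, -0.3644)  len=0.4123
  (v18,v23,v19) [+-+] → (-1.01106, 0.3557, -0.3644)–(-1.1994, 0.3557, -0.425608)  len=0.1980
  (v19,v23,v24) [+--] → (-1.1994, 0.3557, -0.425608)–(-1.70427, 0.3557, -0.5897)  len=0.5309
  (v19,v24,v15) [+-+] → (-1.70427, 0.3557, -0.5897)–(-1.79878, 0.3557, -0.459594)  len=0.1608
  (v15,v24,v20) [+--] → (-1.79878, 0.3557, -0.459594)–(-2.13266, 0.3557, 0)  len=0.5681

Chained into 2 loop(s):
  loop 1: 10 segments, perimeter = 3.6444
  loop 2: 10 segments, perimeter = 3.6444
Total perimeter = 7.289


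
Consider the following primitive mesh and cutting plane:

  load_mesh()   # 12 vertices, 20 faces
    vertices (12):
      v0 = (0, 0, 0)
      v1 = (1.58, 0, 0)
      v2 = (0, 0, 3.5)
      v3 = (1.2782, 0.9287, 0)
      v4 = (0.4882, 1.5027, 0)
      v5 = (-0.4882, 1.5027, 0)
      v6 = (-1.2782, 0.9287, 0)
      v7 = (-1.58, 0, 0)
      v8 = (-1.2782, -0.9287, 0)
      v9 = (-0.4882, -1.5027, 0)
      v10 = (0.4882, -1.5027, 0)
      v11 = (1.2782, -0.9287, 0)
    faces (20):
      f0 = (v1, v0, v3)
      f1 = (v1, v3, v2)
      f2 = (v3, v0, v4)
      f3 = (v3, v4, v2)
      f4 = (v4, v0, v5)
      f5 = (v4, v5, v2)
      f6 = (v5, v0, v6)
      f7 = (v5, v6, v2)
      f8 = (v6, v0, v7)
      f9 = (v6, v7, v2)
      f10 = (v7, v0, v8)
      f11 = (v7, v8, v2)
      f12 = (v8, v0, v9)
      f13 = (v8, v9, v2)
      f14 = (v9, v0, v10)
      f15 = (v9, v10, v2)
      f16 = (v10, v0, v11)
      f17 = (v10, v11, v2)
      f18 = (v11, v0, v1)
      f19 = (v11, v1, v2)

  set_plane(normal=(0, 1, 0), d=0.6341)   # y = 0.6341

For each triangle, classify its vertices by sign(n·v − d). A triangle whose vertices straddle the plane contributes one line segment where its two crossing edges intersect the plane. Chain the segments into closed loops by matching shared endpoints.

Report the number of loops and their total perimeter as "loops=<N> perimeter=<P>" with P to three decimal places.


Straddling triangles (10 of 20):
  (v1,v0,v3) [--+] → (0.872732, 0.6341, 0)–(1.37394, 0.6341, 0)  len=0.5012
  (v1,v3,v2) [-+-] → (1.37394, 0.6341, 0)–(0.872732, 0.6341, 1.11026)  len=1.2181
  (v3,v0,v4) [+-+] → (0.872732, 0.6341, 0)–(0.206008, 0.6341, 0)  len=0.6667
  (v3,v4,v2) [++-] → (0.206008, 0.6341, 2.02309)–(0.872732, 0.6341, 1.11026)  len=1.1304
  (v4,v0,v5) [+-+] → (0.206008, 0.6341, 0)–(-0.206008, 0.6341, 0)  len=0.4120
  (v4,v5,v2) [++-] → (-0.206008, 0.6341, 2.02309)–(0.206008, 0.6341, 2.02309)  len=0.4120
  (v5,v0,v6) [+-+] → (-0.206008, 0.6341, 0)–(-0.872732, 0.6341, 0)  len=0.6667
  (v5,v6,v2) [++-] → (-0.872732, 0.6341, 1.11026)–(-0.206008, 0.6341, 2.02309)  len=1.1304
  (v6,v0,v7) [+--] → (-0.872732, 0.6341, 0)–(-1.37394, 0.6341, 0)  len=0.5012
  (v6,v7,v2) [+--] → (-1.37394, 0.6341, 0)–(-0.872732, 0.6341, 1.11026)  len=1.2181

Chained into 1 loop(s):
  loop 1: 10 segments, perimeter = 7.8570
Total perimeter = 7.857

loops=1 perimeter=7.857


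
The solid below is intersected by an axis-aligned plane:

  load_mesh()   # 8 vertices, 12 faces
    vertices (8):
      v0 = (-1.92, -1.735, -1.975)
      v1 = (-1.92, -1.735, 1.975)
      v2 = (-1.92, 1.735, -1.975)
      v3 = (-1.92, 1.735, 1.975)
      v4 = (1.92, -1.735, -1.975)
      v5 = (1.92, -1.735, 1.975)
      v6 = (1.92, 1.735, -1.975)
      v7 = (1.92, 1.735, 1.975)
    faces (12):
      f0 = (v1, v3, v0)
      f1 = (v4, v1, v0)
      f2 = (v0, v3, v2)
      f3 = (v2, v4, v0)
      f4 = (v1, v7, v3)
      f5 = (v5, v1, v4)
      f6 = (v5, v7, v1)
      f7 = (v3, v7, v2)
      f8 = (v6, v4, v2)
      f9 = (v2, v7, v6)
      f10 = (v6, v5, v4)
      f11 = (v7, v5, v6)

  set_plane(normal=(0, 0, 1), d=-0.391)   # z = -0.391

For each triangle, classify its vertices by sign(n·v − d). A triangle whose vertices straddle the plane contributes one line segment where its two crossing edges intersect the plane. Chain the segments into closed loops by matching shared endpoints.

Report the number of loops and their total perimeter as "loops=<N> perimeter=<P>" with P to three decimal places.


loops=1 perimeter=14.620

Straddling triangles (8 of 12):
  (v1,v3,v0) [++-] → (-1.92, -0.343486, -0.391)–(-1.92, -1.735, -0.391)  len=1.3915
  (v4,v1,v0) [-+-] → (0.380111, -1.735, -0.391)–(-1.92, -1.735, -0.391)  len=2.3001
  (v0,v3,v2) [-+-] → (-1.92, -0.343486, -0.391)–(-1.92, 1.735, -0.391)  len=2.0785
  (v5,v1,v4) [++-] → (0.380111, -1.735, -0.391)–(1.92, -1.735, -0.391)  len=1.5399
  (v3,v7,v2) [++-] → (-0.380111, 1.735, -0.391)–(-1.92, 1.735, -0.391)  len=1.5399
  (v2,v7,v6) [-+-] → (-0.380111, 1.735, -0.391)–(1.92, 1.735, -0.391)  len=2.3001
  (v6,v5,v4) [-+-] → (1.92, 0.343486, -0.391)–(1.92, -1.735, -0.391)  len=2.0785
  (v7,v5,v6) [++-] → (1.92, 0.343486, -0.391)–(1.92, 1.735, -0.391)  len=1.3915

Chained into 1 loop(s):
  loop 1: 8 segments, perimeter = 14.6200
Total perimeter = 14.620


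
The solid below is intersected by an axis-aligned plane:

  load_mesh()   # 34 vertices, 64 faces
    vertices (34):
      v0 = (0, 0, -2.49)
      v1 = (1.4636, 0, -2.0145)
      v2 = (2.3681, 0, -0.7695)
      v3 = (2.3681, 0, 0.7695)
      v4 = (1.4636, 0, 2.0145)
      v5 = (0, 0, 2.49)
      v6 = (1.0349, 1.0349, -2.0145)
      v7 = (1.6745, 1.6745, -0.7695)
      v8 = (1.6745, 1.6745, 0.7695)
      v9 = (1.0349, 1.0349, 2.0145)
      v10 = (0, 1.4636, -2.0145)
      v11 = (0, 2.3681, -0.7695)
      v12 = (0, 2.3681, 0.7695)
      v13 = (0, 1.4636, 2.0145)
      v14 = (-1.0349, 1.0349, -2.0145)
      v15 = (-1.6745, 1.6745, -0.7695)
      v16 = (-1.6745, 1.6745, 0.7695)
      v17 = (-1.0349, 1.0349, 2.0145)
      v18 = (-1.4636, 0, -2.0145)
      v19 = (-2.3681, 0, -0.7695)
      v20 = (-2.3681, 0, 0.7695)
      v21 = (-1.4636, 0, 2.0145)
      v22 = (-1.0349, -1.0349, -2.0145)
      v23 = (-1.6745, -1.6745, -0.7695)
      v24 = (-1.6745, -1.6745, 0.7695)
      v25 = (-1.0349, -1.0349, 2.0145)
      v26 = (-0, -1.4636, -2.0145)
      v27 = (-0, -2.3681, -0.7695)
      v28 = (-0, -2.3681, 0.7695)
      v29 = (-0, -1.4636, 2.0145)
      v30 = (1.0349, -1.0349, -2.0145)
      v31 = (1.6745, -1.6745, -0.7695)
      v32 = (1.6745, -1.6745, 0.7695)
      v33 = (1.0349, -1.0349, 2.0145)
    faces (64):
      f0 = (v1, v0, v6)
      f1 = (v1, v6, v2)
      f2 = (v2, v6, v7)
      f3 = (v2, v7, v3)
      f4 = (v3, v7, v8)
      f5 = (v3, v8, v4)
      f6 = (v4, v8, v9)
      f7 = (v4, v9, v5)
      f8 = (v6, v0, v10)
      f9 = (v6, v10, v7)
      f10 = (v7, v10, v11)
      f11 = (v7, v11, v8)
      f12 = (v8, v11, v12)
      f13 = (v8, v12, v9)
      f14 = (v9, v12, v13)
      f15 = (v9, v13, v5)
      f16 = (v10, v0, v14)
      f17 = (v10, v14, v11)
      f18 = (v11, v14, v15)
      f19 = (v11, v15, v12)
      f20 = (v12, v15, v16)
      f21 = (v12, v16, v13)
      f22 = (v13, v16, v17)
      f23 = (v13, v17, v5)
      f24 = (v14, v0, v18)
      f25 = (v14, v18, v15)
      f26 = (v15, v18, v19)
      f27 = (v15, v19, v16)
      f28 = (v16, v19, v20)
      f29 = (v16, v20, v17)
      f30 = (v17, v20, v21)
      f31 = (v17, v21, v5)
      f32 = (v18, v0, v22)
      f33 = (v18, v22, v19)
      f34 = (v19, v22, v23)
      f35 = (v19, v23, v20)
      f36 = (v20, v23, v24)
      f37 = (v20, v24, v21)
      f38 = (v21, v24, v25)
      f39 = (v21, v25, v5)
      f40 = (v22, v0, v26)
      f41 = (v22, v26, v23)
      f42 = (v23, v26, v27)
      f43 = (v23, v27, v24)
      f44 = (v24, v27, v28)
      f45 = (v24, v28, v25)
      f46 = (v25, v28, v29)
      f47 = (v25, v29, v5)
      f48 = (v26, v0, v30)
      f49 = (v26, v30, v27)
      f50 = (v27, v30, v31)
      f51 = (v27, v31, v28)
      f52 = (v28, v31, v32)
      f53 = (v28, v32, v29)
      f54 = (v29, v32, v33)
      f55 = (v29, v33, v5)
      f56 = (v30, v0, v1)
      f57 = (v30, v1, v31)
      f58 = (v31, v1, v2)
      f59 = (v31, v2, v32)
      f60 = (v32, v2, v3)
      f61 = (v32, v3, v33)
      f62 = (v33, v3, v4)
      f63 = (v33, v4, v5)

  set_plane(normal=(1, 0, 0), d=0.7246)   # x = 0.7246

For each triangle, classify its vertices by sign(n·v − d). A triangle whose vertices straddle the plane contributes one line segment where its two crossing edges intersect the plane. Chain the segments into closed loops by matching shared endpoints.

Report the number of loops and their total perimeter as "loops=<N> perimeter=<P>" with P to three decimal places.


Straddling triangles (20 of 64):
  (v1,v0,v6) [+-+] → (0.7246, 0, -2.25459)–(0.7246, 0.7246, -2.15707)  len=0.7311
  (v4,v9,v5) [++-] → (0.7246, 0.7246, 2.15707)–(0.7246, 0, 2.25459)  len=0.7311
  (v6,v0,v10) [+--] → (0.7246, 0.7246, -2.15707)–(0.7246, 1.16344, -2.0145)  len=0.4614
  (v6,v10,v7) [+-+] → (0.7246, 1.16344, -2.0145)–(0.7246, 1.55486, -1.47576)  len=0.6659
  (v7,v10,v11) [+--] → (0.7246, 1.55486, -1.47576)–(0.7246, 2.06796, -0.7695)  len=0.8730
  (v7,v11,v8) [+-+] → (0.7246, 2.06796, -0.7695)–(0.7246, 2.06796, -0.103534)  len=0.6660
  (v8,v11,v12) [+--] → (0.7246, 2.06796, -0.103534)–(0.7246, 2.06796, 0.7695)  len=0.8730
  (v8,v12,v9) [+-+] → (0.7246, 2.06796, 0.7695)–(0.7246, 1.43464, 1.6412)  len=1.0775
  (v9,v12,v13) [+--] → (0.7246, 1.43464, 1.6412)–(0.7246, 1.16344, 2.0145)  len=0.4614
  (v9,v13,v5) [+--] → (0.7246, 1.16344, 2.0145)–(0.7246, 0.7246, 2.15707)  len=0.4614
  (v26,v0,v30) [--+] → (0.7246, -0.7246, -2.15707)–(0.7246, -1.16344, -2.0145)  len=0.4614
  (v26,v30,v27) [-+-] → (0.7246, -1.16344, -2.0145)–(0.7246, -1.43464, -1.6412)  len=0.4614
  (v27,v30,v31) [-++] → (0.7246, -1.43464, -1.6412)–(0.7246, -2.06796, -0.7695)  len=1.0775
  (v27,v31,v28) [-+-] → (0.7246, -2.06796, -0.7695)–(0.7246, -2.06796, 0.103534)  len=0.8730
  (v28,v31,v32) [-++] → (0.7246, -2.06796, 0.103534)–(0.7246, -2.06796, 0.7695)  len=0.6660
  (v28,v32,v29) [-+-] → (0.7246, -2.06796, 0.7695)–(0.7246, -1.55486, 1.47576)  len=0.8730
  (v29,v32,v33) [-++] → (0.7246, -1.55486, 1.47576)–(0.7246, -1.16344, 2.0145)  len=0.6659
  (v29,v33,v5) [-+-] → (0.7246, -1.16344, 2.0145)–(0.7246, -0.7246, 2.15707)  len=0.4614
  (v30,v0,v1) [+-+] → (0.7246, -0.7246, -2.15707)–(0.7246, 0, -2.25459)  len=0.7311
  (v33,v4,v5) [++-] → (0.7246, 0, 2.25459)–(0.7246, -0.7246, 2.15707)  len=0.7311

Chained into 1 loop(s):
  loop 1: 20 segments, perimeter = 14.0038
Total perimeter = 14.004

loops=1 perimeter=14.004


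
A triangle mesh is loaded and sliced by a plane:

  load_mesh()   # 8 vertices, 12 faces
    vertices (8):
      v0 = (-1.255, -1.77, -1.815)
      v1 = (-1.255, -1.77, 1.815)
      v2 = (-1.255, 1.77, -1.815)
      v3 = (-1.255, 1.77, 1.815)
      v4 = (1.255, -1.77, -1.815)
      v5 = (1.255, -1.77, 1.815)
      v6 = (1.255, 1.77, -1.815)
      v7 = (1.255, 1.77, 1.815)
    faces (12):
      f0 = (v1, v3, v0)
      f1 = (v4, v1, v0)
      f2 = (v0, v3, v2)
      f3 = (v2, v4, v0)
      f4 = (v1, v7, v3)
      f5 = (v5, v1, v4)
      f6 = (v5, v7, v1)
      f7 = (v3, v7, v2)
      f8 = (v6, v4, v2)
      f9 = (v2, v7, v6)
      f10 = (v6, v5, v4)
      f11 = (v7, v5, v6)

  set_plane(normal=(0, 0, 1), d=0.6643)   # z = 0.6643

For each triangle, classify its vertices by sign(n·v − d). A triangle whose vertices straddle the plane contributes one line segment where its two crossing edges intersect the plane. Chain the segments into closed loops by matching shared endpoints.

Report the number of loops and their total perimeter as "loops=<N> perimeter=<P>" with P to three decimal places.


Straddling triangles (8 of 12):
  (v1,v3,v0) [++-] → (-1.255, 0.64783, 0.6643)–(-1.255, -1.77, 0.6643)  len=2.4178
  (v4,v1,v0) [-+-] → (-0.459337, -1.77, 0.6643)–(-1.255, -1.77, 0.6643)  len=0.7957
  (v0,v3,v2) [-+-] → (-1.255, 0.64783, 0.6643)–(-1.255, 1.77, 0.6643)  len=1.1222
  (v5,v1,v4) [++-] → (-0.459337, -1.77, 0.6643)–(1.255, -1.77, 0.6643)  len=1.7143
  (v3,v7,v2) [++-] → (0.459337, 1.77, 0.6643)–(-1.255, 1.77, 0.6643)  len=1.7143
  (v2,v7,v6) [-+-] → (0.459337, 1.77, 0.6643)–(1.255, 1.77, 0.6643)  len=0.7957
  (v6,v5,v4) [-+-] → (1.255, -0.64783, 0.6643)–(1.255, -1.77, 0.6643)  len=1.1222
  (v7,v5,v6) [++-] → (1.255, -0.64783, 0.6643)–(1.255, 1.77, 0.6643)  len=2.4178

Chained into 1 loop(s):
  loop 1: 8 segments, perimeter = 12.1000
Total perimeter = 12.100

loops=1 perimeter=12.100


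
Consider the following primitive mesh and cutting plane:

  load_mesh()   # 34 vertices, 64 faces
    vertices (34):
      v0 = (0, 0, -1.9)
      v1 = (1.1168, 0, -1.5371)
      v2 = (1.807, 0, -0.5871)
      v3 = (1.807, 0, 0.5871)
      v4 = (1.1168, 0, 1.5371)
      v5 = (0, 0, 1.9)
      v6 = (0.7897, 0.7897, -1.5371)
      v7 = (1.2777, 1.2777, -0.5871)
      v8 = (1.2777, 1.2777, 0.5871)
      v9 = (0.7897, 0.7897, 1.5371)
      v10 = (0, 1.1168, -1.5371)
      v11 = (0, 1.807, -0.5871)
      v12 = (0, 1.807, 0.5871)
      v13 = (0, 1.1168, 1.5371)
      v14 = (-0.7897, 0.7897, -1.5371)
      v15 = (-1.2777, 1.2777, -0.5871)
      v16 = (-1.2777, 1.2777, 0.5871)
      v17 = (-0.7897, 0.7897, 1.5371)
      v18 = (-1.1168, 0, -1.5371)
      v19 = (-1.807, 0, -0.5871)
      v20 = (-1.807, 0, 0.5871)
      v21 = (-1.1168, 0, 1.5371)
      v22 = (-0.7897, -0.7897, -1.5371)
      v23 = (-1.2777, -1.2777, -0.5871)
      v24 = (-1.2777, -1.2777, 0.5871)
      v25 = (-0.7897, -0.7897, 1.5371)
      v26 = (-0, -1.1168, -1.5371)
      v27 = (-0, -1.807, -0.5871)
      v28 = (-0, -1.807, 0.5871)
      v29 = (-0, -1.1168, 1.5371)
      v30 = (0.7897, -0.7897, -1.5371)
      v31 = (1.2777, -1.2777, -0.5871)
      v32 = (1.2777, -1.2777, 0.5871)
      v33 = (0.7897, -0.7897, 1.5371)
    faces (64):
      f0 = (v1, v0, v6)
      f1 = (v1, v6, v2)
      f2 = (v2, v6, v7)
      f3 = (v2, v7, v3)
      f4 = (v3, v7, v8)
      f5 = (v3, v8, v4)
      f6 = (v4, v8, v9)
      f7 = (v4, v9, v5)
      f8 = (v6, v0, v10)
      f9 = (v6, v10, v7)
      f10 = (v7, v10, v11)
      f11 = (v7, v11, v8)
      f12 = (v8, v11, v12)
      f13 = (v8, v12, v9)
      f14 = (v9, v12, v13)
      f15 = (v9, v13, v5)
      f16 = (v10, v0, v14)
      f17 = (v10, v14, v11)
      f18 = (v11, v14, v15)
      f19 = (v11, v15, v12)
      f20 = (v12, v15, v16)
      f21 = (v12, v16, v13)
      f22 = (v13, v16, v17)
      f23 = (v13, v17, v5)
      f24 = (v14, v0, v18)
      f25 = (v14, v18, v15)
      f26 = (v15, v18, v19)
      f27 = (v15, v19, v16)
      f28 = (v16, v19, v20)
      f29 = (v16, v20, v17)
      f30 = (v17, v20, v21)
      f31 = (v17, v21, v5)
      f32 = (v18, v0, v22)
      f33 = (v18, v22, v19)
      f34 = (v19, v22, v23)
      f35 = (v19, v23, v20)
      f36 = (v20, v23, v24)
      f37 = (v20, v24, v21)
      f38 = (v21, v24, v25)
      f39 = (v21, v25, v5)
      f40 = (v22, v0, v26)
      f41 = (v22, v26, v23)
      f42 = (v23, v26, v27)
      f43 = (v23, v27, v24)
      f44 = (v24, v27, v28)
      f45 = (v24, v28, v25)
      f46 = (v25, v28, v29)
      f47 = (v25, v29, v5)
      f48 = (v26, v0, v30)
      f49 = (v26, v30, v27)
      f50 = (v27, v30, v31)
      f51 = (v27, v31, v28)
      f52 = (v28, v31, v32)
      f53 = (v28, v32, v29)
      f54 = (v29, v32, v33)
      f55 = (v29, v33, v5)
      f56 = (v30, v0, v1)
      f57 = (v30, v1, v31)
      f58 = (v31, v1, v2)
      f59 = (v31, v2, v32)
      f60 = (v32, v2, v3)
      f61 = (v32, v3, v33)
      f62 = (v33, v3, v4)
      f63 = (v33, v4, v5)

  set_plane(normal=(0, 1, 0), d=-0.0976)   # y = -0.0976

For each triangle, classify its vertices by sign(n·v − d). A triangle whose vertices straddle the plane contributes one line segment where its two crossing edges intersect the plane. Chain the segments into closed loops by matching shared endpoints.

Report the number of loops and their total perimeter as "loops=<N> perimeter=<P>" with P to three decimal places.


Straddling triangles (20 of 64):
  (v18,v0,v22) [++-] → (-0.0976, -0.0976, -1.85515)–(-1.07637, -0.0976, -1.5371)  len=1.0292
  (v18,v22,v19) [+-+] → (-1.07637, -0.0976, -1.5371)–(-1.68127, -0.0976, -0.704512)  len=1.0291
  (v19,v22,v23) [+--] → (-1.68127, -0.0976, -0.704512)–(-1.76657, -0.0976, -0.5871)  len=0.1451
  (v19,v23,v20) [+-+] → (-1.76657, -0.0976, -0.5871)–(-1.76657, -0.0976, 0.497406)  len=1.0845
  (v20,v23,v24) [+--] → (-1.76657, -0.0976, 0.497406)–(-1.76657, -0.0976, 0.5871)  len=0.0897
  (v20,v24,v21) [+-+] → (-1.76657, -0.0976, 0.5871)–(-1.12909, -0.0976, 1.46453)  len=1.0846
  (v21,v24,v25) [+--] → (-1.12909, -0.0976, 1.46453)–(-1.07637, -0.0976, 1.5371)  len=0.0897
  (v21,v25,v5) [+-+] → (-1.07637, -0.0976, 1.5371)–(-0.0976, -0.0976, 1.85515)  len=1.0292
  (v22,v0,v26) [-+-] → (-0.0976, -0.0976, -1.85515)–(0, -0.0976, -1.86829)  len=0.0985
  (v25,v29,v5) [--+] → (0, -0.0976, 1.86829)–(-0.0976, -0.0976, 1.85515)  len=0.0985
  (v26,v0,v30) [-+-] → (0, -0.0976, -1.86829)–(0.0976, -0.0976, -1.85515)  len=0.0985
  (v29,v33,v5) [--+] → (0.0976, -0.0976, 1.85515)–(0, -0.0976, 1.86829)  len=0.0985
  (v30,v0,v1) [-++] → (0.0976, -0.0976, -1.85515)–(1.07637, -0.0976, -1.5371)  len=1.0292
  (v30,v1,v31) [-+-] → (1.07637, -0.0976, -1.5371)–(1.12909, -0.0976, -1.46453)  len=0.0897
  (v31,v1,v2) [-++] → (1.12909, -0.0976, -1.46453)–(1.76657, -0.0976, -0.5871)  len=1.0846
  (v31,v2,v32) [-+-] → (1.76657, -0.0976, -0.5871)–(1.76657, -0.0976, -0.497406)  len=0.0897
  (v32,v2,v3) [-++] → (1.76657, -0.0976, -0.497406)–(1.76657, -0.0976, 0.5871)  len=1.0845
  (v32,v3,v33) [-+-] → (1.76657, -0.0976, 0.5871)–(1.68127, -0.0976, 0.704512)  len=0.1451
  (v33,v3,v4) [-++] → (1.68127, -0.0976, 0.704512)–(1.07637, -0.0976, 1.5371)  len=1.0291
  (v33,v4,v5) [-++] → (1.07637, -0.0976, 1.5371)–(0.0976, -0.0976, 1.85515)  len=1.0292

Chained into 1 loop(s):
  loop 1: 20 segments, perimeter = 11.5559
Total perimeter = 11.556

loops=1 perimeter=11.556


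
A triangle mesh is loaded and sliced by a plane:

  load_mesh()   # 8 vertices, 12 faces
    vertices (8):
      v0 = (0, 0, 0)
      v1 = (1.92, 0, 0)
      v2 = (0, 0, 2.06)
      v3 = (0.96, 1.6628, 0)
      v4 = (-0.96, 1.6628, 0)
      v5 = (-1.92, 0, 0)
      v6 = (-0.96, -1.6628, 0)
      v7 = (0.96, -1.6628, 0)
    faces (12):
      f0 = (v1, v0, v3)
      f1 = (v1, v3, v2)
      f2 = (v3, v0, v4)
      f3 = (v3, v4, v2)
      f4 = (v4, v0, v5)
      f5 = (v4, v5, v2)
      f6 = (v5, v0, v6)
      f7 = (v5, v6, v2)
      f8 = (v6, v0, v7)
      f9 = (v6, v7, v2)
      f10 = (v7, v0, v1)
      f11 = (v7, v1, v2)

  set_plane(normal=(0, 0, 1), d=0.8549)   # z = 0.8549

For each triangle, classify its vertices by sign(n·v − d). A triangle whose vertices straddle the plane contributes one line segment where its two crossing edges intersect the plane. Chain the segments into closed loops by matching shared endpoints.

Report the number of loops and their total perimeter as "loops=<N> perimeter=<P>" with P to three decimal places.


Straddling triangles (6 of 12):
  (v1,v3,v2) [--+] → (0.5616, 0.972738, 0.8549)–(1.1232, 0, 0.8549)  len=1.1232
  (v3,v4,v2) [--+] → (-0.5616, 0.972738, 0.8549)–(0.5616, 0.972738, 0.8549)  len=1.1232
  (v4,v5,v2) [--+] → (-1.1232, 0, 0.8549)–(-0.5616, 0.972738, 0.8549)  len=1.1232
  (v5,v6,v2) [--+] → (-0.5616, -0.972738, 0.8549)–(-1.1232, 0, 0.8549)  len=1.1232
  (v6,v7,v2) [--+] → (0.5616, -0.972738, 0.8549)–(-0.5616, -0.972738, 0.8549)  len=1.1232
  (v7,v1,v2) [--+] → (1.1232, 0, 0.8549)–(0.5616, -0.972738, 0.8549)  len=1.1232

Chained into 1 loop(s):
  loop 1: 6 segments, perimeter = 6.7393
Total perimeter = 6.739

loops=1 perimeter=6.739


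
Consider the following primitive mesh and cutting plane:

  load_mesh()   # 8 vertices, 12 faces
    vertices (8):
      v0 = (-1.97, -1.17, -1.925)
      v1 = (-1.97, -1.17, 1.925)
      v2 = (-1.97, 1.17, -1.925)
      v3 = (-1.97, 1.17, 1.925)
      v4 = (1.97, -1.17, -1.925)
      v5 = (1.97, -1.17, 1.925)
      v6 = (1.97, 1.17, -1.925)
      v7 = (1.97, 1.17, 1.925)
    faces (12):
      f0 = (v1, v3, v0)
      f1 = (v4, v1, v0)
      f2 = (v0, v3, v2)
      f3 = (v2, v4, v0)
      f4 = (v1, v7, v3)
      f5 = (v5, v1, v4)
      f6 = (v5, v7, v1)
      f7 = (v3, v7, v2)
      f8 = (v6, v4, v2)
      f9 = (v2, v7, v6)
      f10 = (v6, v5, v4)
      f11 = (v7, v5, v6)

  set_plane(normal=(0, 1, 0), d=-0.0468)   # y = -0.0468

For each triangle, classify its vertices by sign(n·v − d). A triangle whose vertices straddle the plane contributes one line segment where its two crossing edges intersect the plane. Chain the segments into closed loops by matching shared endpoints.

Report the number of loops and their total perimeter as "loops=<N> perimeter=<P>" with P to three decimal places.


loops=1 perimeter=15.580

Straddling triangles (8 of 12):
  (v1,v3,v0) [-+-] → (-1.97, -0.0468, 1.925)–(-1.97, -0.0468, -0.077)  len=2.0020
  (v0,v3,v2) [-++] → (-1.97, -0.0468, -0.077)–(-1.97, -0.0468, -1.925)  len=1.8480
  (v2,v4,v0) [+--] → (0.0788, -0.0468, -1.925)–(-1.97, -0.0468, -1.925)  len=2.0488
  (v1,v7,v3) [-++] → (-0.0788, -0.0468, 1.925)–(-1.97, -0.0468, 1.925)  len=1.8912
  (v5,v7,v1) [-+-] → (1.97, -0.0468, 1.925)–(-0.0788, -0.0468, 1.925)  len=2.0488
  (v6,v4,v2) [+-+] → (1.97, -0.0468, -1.925)–(0.0788, -0.0468, -1.925)  len=1.8912
  (v6,v5,v4) [+--] → (1.97, -0.0468, 0.077)–(1.97, -0.0468, -1.925)  len=2.0020
  (v7,v5,v6) [+-+] → (1.97, -0.0468, 1.925)–(1.97, -0.0468, 0.077)  len=1.8480

Chained into 1 loop(s):
  loop 1: 8 segments, perimeter = 15.5800
Total perimeter = 15.580


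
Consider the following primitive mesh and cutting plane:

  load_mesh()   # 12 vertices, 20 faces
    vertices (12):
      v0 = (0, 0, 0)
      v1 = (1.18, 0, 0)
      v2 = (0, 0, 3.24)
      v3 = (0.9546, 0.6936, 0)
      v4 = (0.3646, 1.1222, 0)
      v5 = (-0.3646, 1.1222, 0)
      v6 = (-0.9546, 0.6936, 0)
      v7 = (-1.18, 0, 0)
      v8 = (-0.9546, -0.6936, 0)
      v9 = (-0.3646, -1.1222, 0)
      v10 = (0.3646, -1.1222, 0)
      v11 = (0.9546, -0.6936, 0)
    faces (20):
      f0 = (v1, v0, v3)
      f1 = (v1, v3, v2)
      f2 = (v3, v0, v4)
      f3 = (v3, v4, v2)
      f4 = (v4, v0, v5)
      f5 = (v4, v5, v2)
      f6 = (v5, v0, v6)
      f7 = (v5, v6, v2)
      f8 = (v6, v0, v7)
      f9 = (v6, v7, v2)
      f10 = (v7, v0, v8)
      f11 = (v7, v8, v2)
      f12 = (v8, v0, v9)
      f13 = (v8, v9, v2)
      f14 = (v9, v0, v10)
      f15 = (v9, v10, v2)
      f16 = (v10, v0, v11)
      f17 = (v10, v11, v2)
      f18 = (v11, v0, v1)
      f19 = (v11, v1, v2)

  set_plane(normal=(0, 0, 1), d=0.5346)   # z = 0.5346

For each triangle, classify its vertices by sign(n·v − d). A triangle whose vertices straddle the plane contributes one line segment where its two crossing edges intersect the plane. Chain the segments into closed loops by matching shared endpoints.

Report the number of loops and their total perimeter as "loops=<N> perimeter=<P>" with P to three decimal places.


loops=1 perimeter=6.089

Straddling triangles (10 of 20):
  (v1,v3,v2) [--+] → (0.797091, 0.579156, 0.5346)–(0.9853, 0, 0.5346)  len=0.6090
  (v3,v4,v2) [--+] → (0.304441, 0.937037, 0.5346)–(0.797091, 0.579156, 0.5346)  len=0.6089
  (v4,v5,v2) [--+] → (-0.304441, 0.937037, 0.5346)–(0.304441, 0.937037, 0.5346)  len=0.6089
  (v5,v6,v2) [--+] → (-0.797091, 0.579156, 0.5346)–(-0.304441, 0.937037, 0.5346)  len=0.6089
  (v6,v7,v2) [--+] → (-0.9853, 0, 0.5346)–(-0.797091, 0.579156, 0.5346)  len=0.6090
  (v7,v8,v2) [--+] → (-0.797091, -0.579156, 0.5346)–(-0.9853, 0, 0.5346)  len=0.6090
  (v8,v9,v2) [--+] → (-0.304441, -0.937037, 0.5346)–(-0.797091, -0.579156, 0.5346)  len=0.6089
  (v9,v10,v2) [--+] → (0.304441, -0.937037, 0.5346)–(-0.304441, -0.937037, 0.5346)  len=0.6089
  (v10,v11,v2) [--+] → (0.797091, -0.579156, 0.5346)–(0.304441, -0.937037, 0.5346)  len=0.6089
  (v11,v1,v2) [--+] → (0.9853, 0, 0.5346)–(0.797091, -0.579156, 0.5346)  len=0.6090

Chained into 1 loop(s):
  loop 1: 10 segments, perimeter = 6.0893
Total perimeter = 6.089


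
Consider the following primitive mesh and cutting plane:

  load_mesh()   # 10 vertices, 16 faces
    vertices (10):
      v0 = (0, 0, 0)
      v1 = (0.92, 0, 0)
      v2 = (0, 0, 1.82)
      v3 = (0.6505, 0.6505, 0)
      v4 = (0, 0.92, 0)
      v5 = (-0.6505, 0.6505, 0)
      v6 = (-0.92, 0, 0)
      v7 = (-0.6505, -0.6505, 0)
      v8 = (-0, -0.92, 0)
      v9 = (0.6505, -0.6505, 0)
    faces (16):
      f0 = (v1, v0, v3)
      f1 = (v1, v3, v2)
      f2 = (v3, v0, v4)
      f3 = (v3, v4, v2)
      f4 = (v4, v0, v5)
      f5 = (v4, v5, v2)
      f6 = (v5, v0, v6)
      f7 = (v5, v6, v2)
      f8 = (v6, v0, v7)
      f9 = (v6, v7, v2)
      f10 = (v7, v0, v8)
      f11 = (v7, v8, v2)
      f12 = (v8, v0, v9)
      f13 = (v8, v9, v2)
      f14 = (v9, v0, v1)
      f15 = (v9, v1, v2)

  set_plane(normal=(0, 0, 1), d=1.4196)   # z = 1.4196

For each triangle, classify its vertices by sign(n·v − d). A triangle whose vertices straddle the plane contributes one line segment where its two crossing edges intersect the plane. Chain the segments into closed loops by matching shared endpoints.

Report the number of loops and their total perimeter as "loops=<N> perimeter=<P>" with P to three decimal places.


Straddling triangles (8 of 16):
  (v1,v3,v2) [--+] → (0.14311, 0.14311, 1.4196)–(0.2024, 0, 1.4196)  len=0.1549
  (v3,v4,v2) [--+] → (0, 0.2024, 1.4196)–(0.14311, 0.14311, 1.4196)  len=0.1549
  (v4,v5,v2) [--+] → (-0.14311, 0.14311, 1.4196)–(0, 0.2024, 1.4196)  len=0.1549
  (v5,v6,v2) [--+] → (-0.2024, 0, 1.4196)–(-0.14311, 0.14311, 1.4196)  len=0.1549
  (v6,v7,v2) [--+] → (-0.14311, -0.14311, 1.4196)–(-0.2024, 0, 1.4196)  len=0.1549
  (v7,v8,v2) [--+] → (0, -0.2024, 1.4196)–(-0.14311, -0.14311, 1.4196)  len=0.1549
  (v8,v9,v2) [--+] → (0.14311, -0.14311, 1.4196)–(0, -0.2024, 1.4196)  len=0.1549
  (v9,v1,v2) [--+] → (0.2024, 0, 1.4196)–(0.14311, -0.14311, 1.4196)  len=0.1549

Chained into 1 loop(s):
  loop 1: 8 segments, perimeter = 1.2392
Total perimeter = 1.239

loops=1 perimeter=1.239


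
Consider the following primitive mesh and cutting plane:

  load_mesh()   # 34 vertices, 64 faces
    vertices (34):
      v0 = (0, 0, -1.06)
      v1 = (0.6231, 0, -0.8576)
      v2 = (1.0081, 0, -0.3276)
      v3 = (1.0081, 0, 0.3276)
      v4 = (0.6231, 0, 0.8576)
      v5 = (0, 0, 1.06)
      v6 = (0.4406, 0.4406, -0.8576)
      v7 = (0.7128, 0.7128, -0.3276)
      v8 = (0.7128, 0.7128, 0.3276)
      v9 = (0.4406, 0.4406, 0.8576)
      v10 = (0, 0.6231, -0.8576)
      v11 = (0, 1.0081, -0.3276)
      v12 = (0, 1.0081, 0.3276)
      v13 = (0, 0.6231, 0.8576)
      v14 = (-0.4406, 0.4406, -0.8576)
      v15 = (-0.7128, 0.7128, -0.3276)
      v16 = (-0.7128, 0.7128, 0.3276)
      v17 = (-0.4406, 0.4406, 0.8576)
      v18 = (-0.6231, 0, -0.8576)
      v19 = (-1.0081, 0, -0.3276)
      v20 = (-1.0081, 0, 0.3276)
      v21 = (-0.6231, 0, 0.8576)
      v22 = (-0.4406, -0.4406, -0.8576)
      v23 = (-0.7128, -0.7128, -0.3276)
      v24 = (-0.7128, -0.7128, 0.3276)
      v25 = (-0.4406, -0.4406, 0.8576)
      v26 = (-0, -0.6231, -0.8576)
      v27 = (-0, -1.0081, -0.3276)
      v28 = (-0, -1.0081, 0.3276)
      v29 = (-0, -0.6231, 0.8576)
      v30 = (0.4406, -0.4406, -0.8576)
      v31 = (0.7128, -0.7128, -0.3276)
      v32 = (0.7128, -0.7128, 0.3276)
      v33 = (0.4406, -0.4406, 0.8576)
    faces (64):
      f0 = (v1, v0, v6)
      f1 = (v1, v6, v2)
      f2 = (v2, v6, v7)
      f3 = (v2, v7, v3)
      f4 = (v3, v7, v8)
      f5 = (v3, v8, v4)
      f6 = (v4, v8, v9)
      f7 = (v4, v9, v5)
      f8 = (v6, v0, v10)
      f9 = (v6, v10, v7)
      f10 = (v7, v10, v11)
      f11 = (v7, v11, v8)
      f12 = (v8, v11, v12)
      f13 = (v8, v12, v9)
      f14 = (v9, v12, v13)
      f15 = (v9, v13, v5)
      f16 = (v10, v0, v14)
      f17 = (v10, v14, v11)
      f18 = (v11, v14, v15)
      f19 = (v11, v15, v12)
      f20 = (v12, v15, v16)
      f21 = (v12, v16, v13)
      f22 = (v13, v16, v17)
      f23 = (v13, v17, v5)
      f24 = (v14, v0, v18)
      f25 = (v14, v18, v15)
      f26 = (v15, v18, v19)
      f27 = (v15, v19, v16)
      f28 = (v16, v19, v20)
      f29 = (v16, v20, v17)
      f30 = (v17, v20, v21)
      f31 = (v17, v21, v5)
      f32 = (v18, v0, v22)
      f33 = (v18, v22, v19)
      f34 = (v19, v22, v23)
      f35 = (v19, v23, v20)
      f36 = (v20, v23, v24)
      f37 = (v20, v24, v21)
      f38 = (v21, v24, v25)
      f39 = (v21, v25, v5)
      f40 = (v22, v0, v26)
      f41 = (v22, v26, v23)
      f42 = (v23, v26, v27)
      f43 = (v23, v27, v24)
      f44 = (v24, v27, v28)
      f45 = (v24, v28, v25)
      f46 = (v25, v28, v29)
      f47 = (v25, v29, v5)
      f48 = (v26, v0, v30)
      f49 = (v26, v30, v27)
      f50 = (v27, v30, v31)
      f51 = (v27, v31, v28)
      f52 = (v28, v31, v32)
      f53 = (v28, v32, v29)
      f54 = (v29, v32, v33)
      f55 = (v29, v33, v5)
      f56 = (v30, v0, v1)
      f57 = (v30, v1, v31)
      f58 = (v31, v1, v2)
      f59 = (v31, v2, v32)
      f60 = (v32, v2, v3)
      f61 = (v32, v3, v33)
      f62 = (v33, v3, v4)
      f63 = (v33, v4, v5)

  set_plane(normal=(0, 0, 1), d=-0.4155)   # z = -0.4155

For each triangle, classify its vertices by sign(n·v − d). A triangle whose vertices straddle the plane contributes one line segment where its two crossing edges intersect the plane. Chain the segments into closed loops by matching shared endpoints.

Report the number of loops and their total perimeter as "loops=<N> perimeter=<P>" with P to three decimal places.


loops=1 perimeter=5.781

Straddling triangles (16 of 64):
  (v1,v6,v2) [--+] → (0.913981, 0.0730731, -0.4155)–(0.944248, 0, -0.4155)  len=0.0791
  (v2,v6,v7) [+-+] → (0.913981, 0.0730731, -0.4155)–(0.667656, 0.667656, -0.4155)  len=0.6436
  (v6,v10,v7) [--+] → (0.594583, 0.697923, -0.4155)–(0.667656, 0.667656, -0.4155)  len=0.0791
  (v7,v10,v11) [+-+] → (0.594583, 0.697923, -0.4155)–(0, 0.944248, -0.4155)  len=0.6436
  (v10,v14,v11) [--+] → (-0.0730731, 0.913981, -0.4155)–(0, 0.944248, -0.4155)  len=0.0791
  (v11,v14,v15) [+-+] → (-0.0730731, 0.913981, -0.4155)–(-0.667656, 0.667656, -0.4155)  len=0.6436
  (v14,v18,v15) [--+] → (-0.697923, 0.594583, -0.4155)–(-0.667656, 0.667656, -0.4155)  len=0.0791
  (v15,v18,v19) [+-+] → (-0.697923, 0.594583, -0.4155)–(-0.944248, 0, -0.4155)  len=0.6436
  (v18,v22,v19) [--+] → (-0.913981, -0.0730731, -0.4155)–(-0.944248, 0, -0.4155)  len=0.0791
  (v19,v22,v23) [+-+] → (-0.913981, -0.0730731, -0.4155)–(-0.667656, -0.667656, -0.4155)  len=0.6436
  (v22,v26,v23) [--+] → (-0.594583, -0.697923, -0.4155)–(-0.667656, -0.667656, -0.4155)  len=0.0791
  (v23,v26,v27) [+-+] → (-0.594583, -0.697923, -0.4155)–(0, -0.944248, -0.4155)  len=0.6436
  (v26,v30,v27) [--+] → (0.0730731, -0.913981, -0.4155)–(0, -0.944248, -0.4155)  len=0.0791
  (v27,v30,v31) [+-+] → (0.0730731, -0.913981, -0.4155)–(0.667656, -0.667656, -0.4155)  len=0.6436
  (v30,v1,v31) [--+] → (0.697923, -0.594583, -0.4155)–(0.667656, -0.667656, -0.4155)  len=0.0791
  (v31,v1,v2) [+-+] → (0.697923, -0.594583, -0.4155)–(0.944248, 0, -0.4155)  len=0.6436

Chained into 1 loop(s):
  loop 1: 16 segments, perimeter = 5.7814
Total perimeter = 5.781
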